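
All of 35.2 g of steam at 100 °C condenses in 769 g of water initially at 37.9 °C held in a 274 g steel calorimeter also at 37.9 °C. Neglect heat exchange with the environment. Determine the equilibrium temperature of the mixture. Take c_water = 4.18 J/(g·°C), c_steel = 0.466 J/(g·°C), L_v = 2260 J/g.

T_f ≈ 63.3 °C

Net heat exchanged in the isolated system is zero:
condense steam: −35.2·2260 = −79552
  condensate cools 100→T: 35.2·4.18·(T − 100) = 147.14(T − 100)
  water warms: 769·4.18·(T − 37.9) = 3214.4(T − 37.9)
  cup: 127.68(T − 37.9)
3489.2 T = 79552 + 14714 + 126666 = 220931
T ≈ 63.32 °C (< 100 °C, so full condensation is consistent).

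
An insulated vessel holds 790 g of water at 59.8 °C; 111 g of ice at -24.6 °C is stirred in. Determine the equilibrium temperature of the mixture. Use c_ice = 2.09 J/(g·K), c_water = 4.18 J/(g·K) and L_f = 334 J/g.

T_f ≈ 41.1 °C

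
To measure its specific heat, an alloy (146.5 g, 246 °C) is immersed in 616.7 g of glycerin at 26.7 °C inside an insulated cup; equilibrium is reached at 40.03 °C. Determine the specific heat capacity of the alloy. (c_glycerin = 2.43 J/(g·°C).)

m_s c (T_s − T_f) = m_glycerin c_glycerin (T_f − T_0):
146.5×c×(246 − 40.03) = 616.7×2.43×(40.03 − 26.7)
30175 c = 19976  ⇒  c ≈ 0.662 J/(g·°C)

c ≈ 0.662 J/(g·°C)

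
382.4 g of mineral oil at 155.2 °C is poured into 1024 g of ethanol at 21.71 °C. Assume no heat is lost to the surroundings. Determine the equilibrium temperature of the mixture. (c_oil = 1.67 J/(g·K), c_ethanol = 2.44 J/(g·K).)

With ΣQ=0 the equilibrium temperature is the m·c-weighted mean:
T_f = (638.61*155.2 + 2498.6*21.71) / (638.61 + 2498.6)
    = 153356 / 3137.2 ≈ 48.88 °C

T_f ≈ 48.9 °C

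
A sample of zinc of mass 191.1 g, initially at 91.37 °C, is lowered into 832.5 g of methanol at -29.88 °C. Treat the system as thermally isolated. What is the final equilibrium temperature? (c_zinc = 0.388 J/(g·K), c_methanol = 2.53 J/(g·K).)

T_f ≈ -25.8 °C

Setting the total heat transfer to zero:
191.1·0.388·(T − 91.37) + 832.5·2.53·(T − (-29.88)) = 0
74.15(T − 91.37) + 2106.2(T − (-29.88)) = 0
(74.15 + 2106.2) T = 74.15·91.37 + 2106.2·(-29.88)
T ≈ -25.76 °C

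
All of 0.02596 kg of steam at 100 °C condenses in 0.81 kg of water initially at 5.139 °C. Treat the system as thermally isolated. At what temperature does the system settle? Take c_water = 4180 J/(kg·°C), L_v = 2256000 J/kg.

Heat gained plus heat lost sum to zero:
latent heat released on condensation: 0.02596·2256000 = 58566; condensate cools 100→T: 0.02596·4180·(T − 100) = 108.51(T − 100); water warms: 0.81·4180·(T − 5.139) = 3385.8(T − 5.139)
3494.3 T = 58566 + 10851 + 17400 = 86817
T ≈ 24.85 °C (< 100 °C, so full condensation is consistent).

T_f ≈ 24.8 °C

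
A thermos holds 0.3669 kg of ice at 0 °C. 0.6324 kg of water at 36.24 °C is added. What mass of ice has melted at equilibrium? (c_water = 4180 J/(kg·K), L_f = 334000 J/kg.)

Cooling the water to 0 °C releases 0.6324×4180×36.24 = 95798 J.
To melt every bit of ice: 0.3669×334000 = 122545 J.
95798 J < 122545 J, so only part of the ice melts and the system sits at 0 °C.
Mass melted = 95798/334000 ≈ 0.2868 kg.

m_melted ≈ 0.287 kg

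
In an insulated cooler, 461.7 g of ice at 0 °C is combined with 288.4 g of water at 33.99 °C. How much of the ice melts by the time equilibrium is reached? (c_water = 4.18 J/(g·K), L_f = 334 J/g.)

Cooling the water to 0 °C releases 288.4×4.18×33.99 = 40975 J.
Melting all 461.7 g of ice would need 461.7×334 = 154208 J.
Since 40975 < 154208 J, not all the ice melts; equilibrium is at 0 °C.
m_melt = 40975 / L_f = 122.7 g.

m_melted ≈ 123 g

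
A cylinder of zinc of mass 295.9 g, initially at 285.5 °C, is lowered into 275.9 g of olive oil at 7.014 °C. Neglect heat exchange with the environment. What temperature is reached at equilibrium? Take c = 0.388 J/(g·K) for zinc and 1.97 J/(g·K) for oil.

Conservation of energy gives ΣQ = 0:
295.9×0.388×(T − 285.5) + 275.9×1.97×(T − 7.014) = 0
114.81(T − 285.5) + 543.52(T − 7.014) = 0
658.33 T = 36590
T = 36590 / 658.33 = 55.6 °C

T_f ≈ 55.6 °C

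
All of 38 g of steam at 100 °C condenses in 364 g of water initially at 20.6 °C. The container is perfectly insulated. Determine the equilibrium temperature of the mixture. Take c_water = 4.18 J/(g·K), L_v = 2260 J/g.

T_f ≈ 79.2 °C

Conservation of energy gives ΣQ = 0:
condense steam: −38×2260 = −85880
  condensed water 100 °C→T: 158.84(T − 100)
  original water: 1521.5(T − 20.6)
1680.4 T = 85880 + 15884 + 31343 = 133107
T ≈ 79.21 °C (< 100 °C, so full condensation is consistent).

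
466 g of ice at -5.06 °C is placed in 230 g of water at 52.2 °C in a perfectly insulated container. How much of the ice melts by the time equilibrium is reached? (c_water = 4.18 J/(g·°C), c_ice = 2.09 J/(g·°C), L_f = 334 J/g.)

m_melted ≈ 135 g

Heat available from the water dropping to 0 °C: 230·4.18·52.2 = 50185 J.
Warming the ice to 0 °C takes 466·2.09·5.06 = 4928.1 J, leaving 45257 J for melting.
Fully melting the ice requires m_ice L_f = 466·334 = 155644 J.
Since 45257 < 155644 J, not all the ice melts; equilibrium is at 0 °C.
m_melted·334 = 45257  ⇒  m_melted ≈ 135.5 g.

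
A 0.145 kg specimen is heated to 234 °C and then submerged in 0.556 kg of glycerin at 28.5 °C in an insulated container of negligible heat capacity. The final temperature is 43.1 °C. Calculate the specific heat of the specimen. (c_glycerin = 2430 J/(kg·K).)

c ≈ 713 J/(kg·K)

Let T be the final temperature. ΣQ_i = 0:
0.145×c×(43.1 − 234) + 0.556×2430×(43.1 − 28.5) = 0
-27.68 c = -19726
c = -19726/-27.68 ≈ 712.6 J/(kg·K)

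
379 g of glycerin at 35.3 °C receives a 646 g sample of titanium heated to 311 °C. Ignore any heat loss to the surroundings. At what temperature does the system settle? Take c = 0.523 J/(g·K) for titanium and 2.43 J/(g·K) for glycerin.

T_f ≈ 109.3 °C

Conservation of energy gives ΣQ = 0:
646×0.523×(T − 311) + 379×2.43×(T − 35.3) = 0
1258.8 T = 137584
T = 137584 / 1258.8 = 109 °C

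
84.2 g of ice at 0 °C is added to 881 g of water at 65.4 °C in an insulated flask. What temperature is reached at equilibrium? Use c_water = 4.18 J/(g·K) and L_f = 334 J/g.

T_f ≈ 52.7 °C

Energy conservation, ΣQ = 0:
fusion: m_ice L_f = 84.2×334 = 28123
  warm the meltwater: 351.96 T
  water cools: 881×4.18×(T − 65.4) = 3682.6(T − 65.4)
4034.5 T = 240841 − 28123 = 212718
T ≈ 52.72 °C. Since T > 0 °C, the all-ice-melts assumption holds.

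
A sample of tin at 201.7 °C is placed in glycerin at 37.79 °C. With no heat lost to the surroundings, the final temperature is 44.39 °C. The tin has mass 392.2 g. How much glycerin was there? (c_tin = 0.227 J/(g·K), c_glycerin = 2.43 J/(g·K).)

m ≈ 873 g

|Q_tin| = |Q_glycerin|:
392.2×0.227×(201.7 − 44.39) = m×2.43×(44.39 − 37.79)
16.04 m = 14005  ⇒  m ≈ 873.3 g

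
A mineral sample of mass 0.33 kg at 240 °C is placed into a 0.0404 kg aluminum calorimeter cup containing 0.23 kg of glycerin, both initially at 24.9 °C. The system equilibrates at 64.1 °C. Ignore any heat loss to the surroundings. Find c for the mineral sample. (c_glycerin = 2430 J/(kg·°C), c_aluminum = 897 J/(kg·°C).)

c ≈ 402 J/(kg·°C)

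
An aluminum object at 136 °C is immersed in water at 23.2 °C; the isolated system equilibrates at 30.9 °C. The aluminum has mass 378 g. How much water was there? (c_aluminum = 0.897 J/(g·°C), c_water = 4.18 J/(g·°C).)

Heat lost by the aluminum = heat gained by the water:
378·0.897·(136 − 30.9) = m·4.18·(30.9 − 23.2)
32.19 m = 35636  ⇒  m ≈ 1107 g

m ≈ 1110 g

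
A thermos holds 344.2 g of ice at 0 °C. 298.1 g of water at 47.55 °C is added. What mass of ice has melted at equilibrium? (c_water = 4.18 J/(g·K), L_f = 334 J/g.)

m_melted ≈ 177 g

Cooling the water to 0 °C releases 298.1·4.18·47.55 = 59250 J.
To melt every bit of ice: 344.2·334 = 114963 J.
59250 J < 114963 J, so only part of the ice melts and the system sits at 0 °C.
Mass melted = 59250/334 ≈ 177.4 g.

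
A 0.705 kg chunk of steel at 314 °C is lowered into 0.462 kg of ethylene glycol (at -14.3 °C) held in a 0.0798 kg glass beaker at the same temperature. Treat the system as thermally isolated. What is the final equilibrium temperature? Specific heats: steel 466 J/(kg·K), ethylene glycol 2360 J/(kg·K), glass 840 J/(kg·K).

T_f ≈ 58.3 °C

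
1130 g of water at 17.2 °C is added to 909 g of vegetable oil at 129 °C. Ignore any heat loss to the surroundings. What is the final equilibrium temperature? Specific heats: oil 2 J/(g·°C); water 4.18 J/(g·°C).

T_f ≈ 48.3 °C

Energy conservation, ΣQ = 0:
909×2×(T − 129) + 1130×4.18×(T − 17.2) = 0
(1818 + 4723.4) T = 1818×129 + 4723.4×17.2
T = 315764 / 6541.4 = 48.3 °C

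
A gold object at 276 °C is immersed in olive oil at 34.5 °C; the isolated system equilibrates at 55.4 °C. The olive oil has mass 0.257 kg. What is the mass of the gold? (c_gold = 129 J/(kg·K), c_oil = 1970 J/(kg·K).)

m ≈ 0.372 kg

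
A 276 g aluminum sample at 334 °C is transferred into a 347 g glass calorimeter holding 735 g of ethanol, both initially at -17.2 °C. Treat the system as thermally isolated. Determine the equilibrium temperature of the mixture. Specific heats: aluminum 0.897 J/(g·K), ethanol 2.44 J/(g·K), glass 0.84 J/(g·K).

T_f ≈ 20.1 °C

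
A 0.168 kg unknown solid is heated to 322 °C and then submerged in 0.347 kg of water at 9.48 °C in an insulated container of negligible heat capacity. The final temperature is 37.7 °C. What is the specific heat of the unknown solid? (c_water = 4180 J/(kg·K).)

c ≈ 857 J/(kg·K)

m_s c (T_s − T_f) = m_water c_water (T_f − T_0):
0.168×c×(322 − 37.7) = 0.347×4180×(37.7 − 9.48)
47.76 c = 40932  ⇒  c ≈ 857 J/(kg·K)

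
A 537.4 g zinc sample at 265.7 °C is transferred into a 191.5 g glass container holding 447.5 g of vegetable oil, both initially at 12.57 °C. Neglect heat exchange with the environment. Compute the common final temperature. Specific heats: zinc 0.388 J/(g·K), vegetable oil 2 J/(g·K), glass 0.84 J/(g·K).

T_f = Σ m_i c_i T_i / Σ m_i c_i:
T_f = (208.51*265.7 + 895*12.57 + 160.86*12.57) / (208.51 + 895 + 160.86)
    = 68674 / 1264.4 ≈ 54.31 °C

T_f ≈ 54.3 °C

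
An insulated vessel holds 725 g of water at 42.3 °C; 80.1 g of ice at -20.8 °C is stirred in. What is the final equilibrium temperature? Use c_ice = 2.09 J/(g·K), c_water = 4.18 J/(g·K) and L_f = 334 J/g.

T_f ≈ 29.1 °C

Energy balance with sensible and latent terms:
warm ice to 0 °C: 80.1×2.09×(0 − (-20.8)) = 3482.1
  melt ice: 80.1×334 = 26753
  meltwater 0→T: 80.1×4.18×T = 334.82 T
  water cools: 725×4.18×(T − 42.3) = 3030.5(T − 42.3)
3365.3 T = 128190 − 30236 = 97955
T ≈ 29.11 °C — above 0 °C, consistent with complete melting.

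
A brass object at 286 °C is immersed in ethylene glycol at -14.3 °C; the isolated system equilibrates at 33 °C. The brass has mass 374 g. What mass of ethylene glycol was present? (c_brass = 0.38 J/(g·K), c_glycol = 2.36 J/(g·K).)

|Q_brass| = |Q_glycol|:
374×0.38×(286 − 33) = m×2.36×(33 − (-14.3))
111.63 m = 35956  ⇒  m ≈ 322.1 g

m ≈ 322 g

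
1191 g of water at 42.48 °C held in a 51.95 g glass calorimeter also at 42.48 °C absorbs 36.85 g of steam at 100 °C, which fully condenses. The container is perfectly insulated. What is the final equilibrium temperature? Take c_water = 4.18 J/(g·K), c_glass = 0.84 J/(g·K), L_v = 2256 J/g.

Energy balance with sensible and latent terms:
steam→water at 100 °C releases m L_v = 36.85×2256 = 83134
  condensate cools 100→T: 36.85×4.18×(T − 100) = 154.03(T − 100)
  original water: 4978.4(T − 42.48)
  glass cup: 51.95×0.84×(T − 42.48) = 43.64(T − 42.48)
5176.1 T = 83134 + 15403 + 213335 = 311872
T ≈ 60.25 °C — below 100 °C, confirming all the steam condensed.

T_f ≈ 60.3 °C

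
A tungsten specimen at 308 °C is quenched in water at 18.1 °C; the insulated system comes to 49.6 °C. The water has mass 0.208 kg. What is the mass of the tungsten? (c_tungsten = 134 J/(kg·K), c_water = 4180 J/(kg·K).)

m ≈ 0.791 kg

|Q_tungsten| = |Q_water|:
m×134×(308 − 49.6) = 0.208×4180×(49.6 − 18.1)
34626 m = 27387  ⇒  m ≈ 0.791 kg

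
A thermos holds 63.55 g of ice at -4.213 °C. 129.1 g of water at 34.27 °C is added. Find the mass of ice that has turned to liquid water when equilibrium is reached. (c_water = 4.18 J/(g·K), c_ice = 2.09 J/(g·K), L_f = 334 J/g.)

Heat available from the water dropping to 0 °C: 129.1·4.18·34.27 = 18493 J.
Of that, 63.55·2.09·4.213 = 559.57 J goes to bring the ice to 0 °C, leaving 17934 J.
To melt every bit of ice: 63.55·334 = 21226 J.
Since 17934 < 21226 J, not all the ice melts; equilibrium is at 0 °C.
Mass melted = 17934/334 ≈ 53.69 g.

m_melted ≈ 53.7 g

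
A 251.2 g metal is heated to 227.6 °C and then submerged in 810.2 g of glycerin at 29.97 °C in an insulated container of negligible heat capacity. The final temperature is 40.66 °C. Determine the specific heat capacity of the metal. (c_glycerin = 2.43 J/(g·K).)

c ≈ 0.448 J/(g·K)

Setting the total heat transfer to zero:
251.2×c×(40.66 − 227.6) + 810.2×2.43×(40.66 − 29.97) = 0
-46959 c = -21046
c = -21046/-46959 ≈ 0.4482 J/(g·K)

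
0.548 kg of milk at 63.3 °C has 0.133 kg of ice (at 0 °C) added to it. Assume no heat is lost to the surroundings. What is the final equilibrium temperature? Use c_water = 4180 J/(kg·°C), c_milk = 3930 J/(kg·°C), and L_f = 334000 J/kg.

Let T be the final temperature. ΣQ_i = 0:
latent heat to melt: 0.133×334000 = 44422; meltwater 0→T: 0.133×4180×T = 555.94 T; milk cools: 0.548×3930×(T − 63.3) = 2153.6(T − 63.3)
2709.6 T = 136325 − 44422 = 91903
T ≈ 33.92 °C (positive, so assuming full melt was valid).

T_f ≈ 33.9 °C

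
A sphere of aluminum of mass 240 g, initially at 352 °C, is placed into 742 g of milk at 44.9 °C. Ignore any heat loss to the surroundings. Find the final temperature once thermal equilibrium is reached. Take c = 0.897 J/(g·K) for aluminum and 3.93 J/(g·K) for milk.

T_f ≈ 66.0 °C

Setting the total heat transfer to zero:
240*0.897*(T − 352) + 742*3.93*(T − 44.9) = 0
215.28(T − 352) + 2916.1(T − 44.9) = 0
(215.28 + 2916.1) T = 215.28*352 + 2916.1*44.9
T ≈ 66.01 °C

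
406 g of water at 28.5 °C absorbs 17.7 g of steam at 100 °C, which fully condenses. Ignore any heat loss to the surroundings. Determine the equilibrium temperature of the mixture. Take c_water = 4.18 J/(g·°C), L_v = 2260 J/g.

T_f ≈ 54.1 °C

Let T be the final temperature. ΣQ_i = 0:
steam→water at 100 °C releases m L_v = 17.7·2260 = 40002; condensed water 100 °C→T: 73.99(T − 100); water warms: 406·4.18·(T − 28.5) = 1697.1(T − 28.5)
1771.1 T = 40002 + 7398.6 + 48367 = 95767
T ≈ 54.07 °C (< 100 °C, so full condensation is consistent).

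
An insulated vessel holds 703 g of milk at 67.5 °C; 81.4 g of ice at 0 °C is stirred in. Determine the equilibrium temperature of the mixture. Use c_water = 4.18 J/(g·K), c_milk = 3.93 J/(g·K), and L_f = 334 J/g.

T_f ≈ 51.3 °C

Heat gained plus heat lost sum to zero:
latent heat to melt: 81.4·334 = 27188; warm the meltwater: 340.25 T; milk: 2762.8(T − 67.5)
3103 T = 186488 − 27188 = 159301
T ≈ 51.34 °C. Since T > 0 °C, the all-ice-melts assumption holds.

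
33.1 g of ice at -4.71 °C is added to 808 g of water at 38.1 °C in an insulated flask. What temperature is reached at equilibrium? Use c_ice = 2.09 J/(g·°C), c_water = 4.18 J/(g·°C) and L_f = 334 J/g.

T_f ≈ 33.4 °C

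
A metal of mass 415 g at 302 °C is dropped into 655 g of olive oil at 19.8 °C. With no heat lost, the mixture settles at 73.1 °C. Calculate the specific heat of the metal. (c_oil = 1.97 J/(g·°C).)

Energy conservation, ΣQ = 0:
415×c×(73.1 − 302) + 655×1.97×(73.1 − 19.8) = 0
-94994 c = -68776
c = -68776/-94994 ≈ 0.724 J/(g·°C)

c ≈ 0.724 J/(g·°C)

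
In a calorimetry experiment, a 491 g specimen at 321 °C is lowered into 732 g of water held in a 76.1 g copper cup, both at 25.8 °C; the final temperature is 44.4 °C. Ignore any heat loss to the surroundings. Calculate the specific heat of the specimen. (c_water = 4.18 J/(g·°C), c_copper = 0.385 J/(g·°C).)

c ≈ 0.423 J/(g·°C)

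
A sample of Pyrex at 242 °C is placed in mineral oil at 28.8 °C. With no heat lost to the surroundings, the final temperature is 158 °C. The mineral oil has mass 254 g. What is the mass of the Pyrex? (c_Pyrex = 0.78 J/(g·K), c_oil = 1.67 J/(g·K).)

Energy conservation, ΣQ = 0:
m·0.78·(158 − 242) + 254·1.67·(158 − 28.8) = 0
-65.52 m = -54804
m = -54804/-65.52 ≈ 836.4 g

m ≈ 836 g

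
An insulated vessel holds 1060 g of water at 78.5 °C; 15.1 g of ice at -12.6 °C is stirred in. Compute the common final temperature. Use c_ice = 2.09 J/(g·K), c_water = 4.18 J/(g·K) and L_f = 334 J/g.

Sum of m c ΔT and latent-heat terms is zero:
ice -12.6→0 °C: 15.1·2.09·12.6 = 397.64
  melt ice: 15.1·334 = 5043.4
  warm the meltwater: 63.12 T
  water: 4430.8(T − 78.5)
4493.9 T = 347818 − 5441 = 342377
T ≈ 76.19 °C (positive, so assuming full melt was valid).

T_f ≈ 76.2 °C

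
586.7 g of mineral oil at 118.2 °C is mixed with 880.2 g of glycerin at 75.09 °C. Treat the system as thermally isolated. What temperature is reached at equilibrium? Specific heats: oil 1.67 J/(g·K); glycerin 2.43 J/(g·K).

T_f ≈ 88.6 °C

With ΣQ=0 the equilibrium temperature is the m·c-weighted mean:
T_f = (979.79×118.2 + 2138.9×75.09) / (979.79 + 2138.9)
    = 276420 / 3118.7 ≈ 88.63 °C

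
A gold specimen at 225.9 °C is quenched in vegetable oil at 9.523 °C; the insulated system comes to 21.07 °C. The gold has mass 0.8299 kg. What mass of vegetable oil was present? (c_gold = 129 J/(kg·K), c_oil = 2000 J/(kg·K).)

m ≈ 0.95 kg

Heat lost by the gold = heat gained by the oil:
0.8299×129×(225.9 − 21.07) = m×2000×(21.07 − 9.523)
23094 m = 21929  ⇒  m ≈ 0.9495 kg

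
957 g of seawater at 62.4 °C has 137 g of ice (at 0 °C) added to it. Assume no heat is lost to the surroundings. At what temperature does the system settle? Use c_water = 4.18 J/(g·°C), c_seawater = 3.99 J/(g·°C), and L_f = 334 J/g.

T_f ≈ 43.8 °C

Let T be the final temperature. ΣQ_i = 0:
melt ice: 137×334 = 45758; meltwater 0→T: 137×4.18×T = 572.66 T; seawater cools: 957×3.99×(T − 62.4) = 3818.4(T − 62.4)
4391.1 T = 238270 − 45758 = 192512
T ≈ 43.84 °C — above 0 °C, consistent with complete melting.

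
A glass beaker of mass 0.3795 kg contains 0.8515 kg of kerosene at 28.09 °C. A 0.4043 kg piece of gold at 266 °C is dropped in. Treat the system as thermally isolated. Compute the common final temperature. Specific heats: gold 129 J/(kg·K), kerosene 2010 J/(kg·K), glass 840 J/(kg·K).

T_f ≈ 34.0 °C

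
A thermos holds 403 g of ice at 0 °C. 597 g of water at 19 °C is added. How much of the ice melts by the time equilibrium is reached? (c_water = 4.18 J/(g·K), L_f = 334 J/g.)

m_melted ≈ 142 g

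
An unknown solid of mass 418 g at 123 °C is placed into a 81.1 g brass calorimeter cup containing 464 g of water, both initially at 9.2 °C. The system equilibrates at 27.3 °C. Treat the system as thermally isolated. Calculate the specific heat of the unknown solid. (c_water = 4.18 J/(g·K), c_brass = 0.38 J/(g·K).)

Conservation of energy gives ΣQ = 0:
418·c·(27.3 − 123) + 464·4.18·(27.3 − 9.2) + 81.1·0.38·(27.3 − 9.2) = 0
-40003 c = -35663
c = -35663/-40003 ≈ 0.8915 J/(g·K)

c ≈ 0.892 J/(g·K)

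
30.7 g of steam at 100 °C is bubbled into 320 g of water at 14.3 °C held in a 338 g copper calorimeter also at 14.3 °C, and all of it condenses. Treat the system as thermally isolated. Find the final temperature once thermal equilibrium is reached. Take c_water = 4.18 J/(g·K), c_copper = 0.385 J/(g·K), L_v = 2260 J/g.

T_f ≈ 64.7 °C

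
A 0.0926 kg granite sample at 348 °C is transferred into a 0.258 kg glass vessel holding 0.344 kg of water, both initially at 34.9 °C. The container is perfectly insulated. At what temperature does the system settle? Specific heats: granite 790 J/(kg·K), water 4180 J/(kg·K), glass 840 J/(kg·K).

Conservation of energy gives ΣQ = 0:
0.0926·790·(T − 348) + 0.344·4180·(T − 34.9) + 0.258·840·(T − 34.9) = 0
73.15(T − 348) + 1437.9(T − 34.9) + 216.72(T − 34.9) = 0
(73.15 + 1437.9 + 216.72) T = 73.15·348 + 1437.9·34.9 + 216.72·34.9
T = 83205/1727.8 ≈ 48.16 °C

T_f ≈ 48.2 °C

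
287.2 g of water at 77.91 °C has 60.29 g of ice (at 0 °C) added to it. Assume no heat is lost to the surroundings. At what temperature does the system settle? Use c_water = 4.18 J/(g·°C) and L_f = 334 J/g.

Heat gained plus heat lost sum to zero:
melt ice: 60.29·334 = 20137
  warm the meltwater: 252.01 T
  water: 1200.5(T − 77.91)
1452.5 T = 93531 − 20137 = 73394
T ≈ 50.53 °C. Since T > 0 °C, the all-ice-melts assumption holds.

T_f ≈ 50.5 °C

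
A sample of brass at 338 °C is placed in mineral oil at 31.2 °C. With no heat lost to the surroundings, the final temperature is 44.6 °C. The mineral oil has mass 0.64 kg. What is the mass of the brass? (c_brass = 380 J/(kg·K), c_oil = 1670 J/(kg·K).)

Conservation of energy gives ΣQ = 0:
m×380×(44.6 − 338) + 0.64×1670×(44.6 − 31.2) = 0
-111492 m = -14322
m = -14322/-111492 ≈ 0.1285 kg

m ≈ 0.128 kg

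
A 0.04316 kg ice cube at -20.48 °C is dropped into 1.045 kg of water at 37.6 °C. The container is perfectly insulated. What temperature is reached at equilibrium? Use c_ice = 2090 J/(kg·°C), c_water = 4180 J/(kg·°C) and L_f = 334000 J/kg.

T_f ≈ 32.5 °C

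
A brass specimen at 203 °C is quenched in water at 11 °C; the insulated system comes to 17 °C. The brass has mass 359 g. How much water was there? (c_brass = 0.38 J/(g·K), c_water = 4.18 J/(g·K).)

m ≈ 1010 g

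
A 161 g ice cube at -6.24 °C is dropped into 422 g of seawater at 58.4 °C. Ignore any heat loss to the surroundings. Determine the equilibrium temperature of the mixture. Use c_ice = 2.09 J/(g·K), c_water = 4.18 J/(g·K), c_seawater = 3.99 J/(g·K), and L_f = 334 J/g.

T_f ≈ 18.0 °C

Sum of m c ΔT and latent-heat terms is zero:
ice -6.24→0 °C: 161×2.09×6.24 = 2099.7
  latent heat to melt: 161×334 = 53774
  meltwater 0→T: 161×4.18×T = 672.98 T
  seawater cools: 422×3.99×(T − 58.4) = 1683.8(T − 58.4)
2356.8 T = 98333 − 55874 = 42459
T ≈ 18.02 °C (positive, so assuming full melt was valid).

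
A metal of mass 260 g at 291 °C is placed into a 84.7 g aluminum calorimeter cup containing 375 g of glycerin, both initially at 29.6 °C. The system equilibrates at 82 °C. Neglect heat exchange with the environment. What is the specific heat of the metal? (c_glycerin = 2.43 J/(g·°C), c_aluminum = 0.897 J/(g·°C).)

c ≈ 0.952 J/(g·°C)

Setting the total heat transfer to zero:
260·c·(82 − 291) + 375·2.43·(82 − 29.6) + 84.7·0.897·(82 − 29.6) = 0
-54340 c = -51731
c = -51731/-54340 ≈ 0.952 J/(g·°C)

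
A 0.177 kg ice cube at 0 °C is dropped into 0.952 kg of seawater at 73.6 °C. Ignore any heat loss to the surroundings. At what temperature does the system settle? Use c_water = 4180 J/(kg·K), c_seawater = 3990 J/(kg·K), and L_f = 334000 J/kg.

Net heat exchanged in the isolated system is zero:
melt ice: 0.177·334000 = 59118; warm the meltwater: 739.86 T; seawater: 3798.5(T − 73.6)
4538.3 T = 279568 − 59118 = 220450
T ≈ 48.58 °C. Since T > 0 °C, the all-ice-melts assumption holds.

T_f ≈ 48.6 °C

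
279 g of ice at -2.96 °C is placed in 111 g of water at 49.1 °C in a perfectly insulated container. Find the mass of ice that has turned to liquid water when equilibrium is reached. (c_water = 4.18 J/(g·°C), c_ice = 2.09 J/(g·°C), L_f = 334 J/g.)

Water can give up m c ΔT = 111·4.18·49.1 = 22781 J before reaching 0 °C.
Warming the ice to 0 °C takes 279·2.09·2.96 = 1726 J, leaving 21055 J for melting.
To melt every bit of ice: 279·334 = 93186 J.
21055 J < 93186 J, so only part of the ice melts and the system sits at 0 °C.
m_melted·334 = 21055  ⇒  m_melted ≈ 63.04 g.

m_melted ≈ 63 g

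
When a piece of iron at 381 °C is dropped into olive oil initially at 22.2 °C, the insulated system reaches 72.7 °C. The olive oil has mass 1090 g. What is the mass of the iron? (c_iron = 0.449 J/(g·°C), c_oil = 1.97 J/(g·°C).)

|Q_iron| = |Q_oil|:
m·0.449·(381 − 72.7) = 1090·1.97·(72.7 − 22.2)
138.43 m = 108439  ⇒  m ≈ 783.4 g

m ≈ 783 g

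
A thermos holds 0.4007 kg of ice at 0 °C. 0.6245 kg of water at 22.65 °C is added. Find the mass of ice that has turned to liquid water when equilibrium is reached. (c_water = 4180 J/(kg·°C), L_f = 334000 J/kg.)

Cooling the water to 0 °C releases 0.6245·4180·22.65 = 59126 J.
Melting all 0.4007 kg of ice would need 0.4007·334000 = 133834 J.
59126 J < 133834 J, so only part of the ice melts and the system sits at 0 °C.
Mass melted = 59126/334000 ≈ 0.177 kg.

m_melted ≈ 0.177 kg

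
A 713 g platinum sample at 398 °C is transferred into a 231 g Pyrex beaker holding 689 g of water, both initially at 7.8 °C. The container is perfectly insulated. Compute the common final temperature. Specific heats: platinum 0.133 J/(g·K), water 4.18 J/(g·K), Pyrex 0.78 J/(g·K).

T_f ≈ 19.5 °C

Heat gained plus heat lost sum to zero:
713×0.133×(T − 398) + 689×4.18×(T − 7.8) + 231×0.78×(T − 7.8) = 0
94.83(T − 398) + 2880(T − 7.8) + 180.18(T − 7.8) = 0
3155 T = 61612
T = 61612 / 3155 = 19.5 °C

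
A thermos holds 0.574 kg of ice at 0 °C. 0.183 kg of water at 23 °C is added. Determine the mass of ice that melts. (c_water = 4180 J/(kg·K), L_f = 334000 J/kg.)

Water can give up m c ΔT = 0.183×4180×23 = 17594 J before reaching 0 °C.
Melting all 0.574 kg of ice would need 0.574×334000 = 191716 J.
That's not enough to melt it all — equilibrium is at 0 °C with ice remaining.
m_melted×334000 = 17594  ⇒  m_melted ≈ 0.05268 kg.

m_melted ≈ 0.0527 kg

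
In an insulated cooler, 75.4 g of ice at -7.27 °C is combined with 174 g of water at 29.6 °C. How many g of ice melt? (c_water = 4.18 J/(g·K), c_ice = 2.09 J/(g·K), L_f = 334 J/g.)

m_melted ≈ 61 g

Cooling the water to 0 °C releases 174·4.18·29.6 = 21529 J.
Warming the ice to 0 °C takes 75.4·2.09·7.27 = 1145.7 J, leaving 20383 J for melting.
Fully melting the ice requires m_ice L_f = 75.4·334 = 25184 J.
That's not enough to melt it all — equilibrium is at 0 °C with ice remaining.
Mass melted = 20383/334 ≈ 61.03 g.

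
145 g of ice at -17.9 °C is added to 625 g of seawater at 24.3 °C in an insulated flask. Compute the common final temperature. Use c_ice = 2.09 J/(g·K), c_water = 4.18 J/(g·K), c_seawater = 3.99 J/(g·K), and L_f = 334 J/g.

T_f ≈ 2.2 °C

Let T be the final temperature. ΣQ_i = 0:
ice -17.9→0 °C: 145×2.09×17.9 = 5424.6
  latent heat to melt: 145×334 = 48430
  warm the meltwater: 606.1 T
  seawater cools: 625×3.99×(T − 24.3) = 2493.8(T − 24.3)
3099.8 T = 60598 − 53855 = 6743.5
T ≈ 2.18 °C (positive, so assuming full melt was valid).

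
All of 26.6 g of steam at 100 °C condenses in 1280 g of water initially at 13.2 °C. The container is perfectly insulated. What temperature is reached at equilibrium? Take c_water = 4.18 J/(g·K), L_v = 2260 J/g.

Conservation of energy gives ΣQ = 0:
steam→water at 100 °C releases m L_v = 26.6×2260 = 60116
  condensate cools 100→T: 26.6×4.18×(T − 100) = 111.19(T − 100)
  water warms: 1280×4.18×(T − 13.2) = 5350.4(T − 13.2)
5461.6 T = 60116 + 11119 + 70625 = 141860
T ≈ 25.97 °C (< 100 °C, so full condensation is consistent).

T_f ≈ 26.0 °C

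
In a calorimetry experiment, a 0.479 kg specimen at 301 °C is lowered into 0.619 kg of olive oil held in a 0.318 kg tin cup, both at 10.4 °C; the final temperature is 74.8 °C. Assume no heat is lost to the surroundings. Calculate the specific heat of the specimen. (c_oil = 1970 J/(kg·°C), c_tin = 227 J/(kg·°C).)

c ≈ 768 J/(kg·°C)

Net heat exchanged in the isolated system is zero:
0.479×c×(74.8 − 301) + 0.619×1970×(74.8 − 10.4) + 0.318×227×(74.8 − 10.4) = 0
-108.35 c = -83180
c = -83180/-108.35 ≈ 767.7 J/(kg·°C)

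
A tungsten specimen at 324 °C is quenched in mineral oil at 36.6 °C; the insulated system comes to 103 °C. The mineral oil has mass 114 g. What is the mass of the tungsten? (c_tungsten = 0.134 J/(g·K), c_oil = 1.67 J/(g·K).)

m ≈ 427 g

|Q_tungsten| = |Q_oil|:
m·0.134·(324 − 103) = 114·1.67·(103 − 36.6)
29.61 m = 12641  ⇒  m ≈ 426.9 g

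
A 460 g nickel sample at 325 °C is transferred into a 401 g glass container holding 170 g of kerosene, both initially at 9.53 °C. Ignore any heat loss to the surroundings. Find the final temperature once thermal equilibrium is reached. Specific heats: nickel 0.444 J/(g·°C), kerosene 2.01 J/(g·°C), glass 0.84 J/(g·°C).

T_f = Σ m_i c_i T_i / Σ m_i c_i:
T_f = (204.24×325 + 341.7×9.53 + 336.84×9.53) / (204.24 + 341.7 + 336.84)
    = 72844 / 882.78 ≈ 82.52 °C

T_f ≈ 82.5 °C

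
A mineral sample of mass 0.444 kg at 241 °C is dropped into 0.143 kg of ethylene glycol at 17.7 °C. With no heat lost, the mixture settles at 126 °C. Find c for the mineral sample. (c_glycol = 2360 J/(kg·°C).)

Conservation of energy gives ΣQ = 0:
0.444·c·(126 − 241) + 0.143·2360·(126 − 17.7) = 0
-51.06 c = -36549
c = -36549/-51.06 ≈ 715.8 J/(kg·°C)

c ≈ 716 J/(kg·°C)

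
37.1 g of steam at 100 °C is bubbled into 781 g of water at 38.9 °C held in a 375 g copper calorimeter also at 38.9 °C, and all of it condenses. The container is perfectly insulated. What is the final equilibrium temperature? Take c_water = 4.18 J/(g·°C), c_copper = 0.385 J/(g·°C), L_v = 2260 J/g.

Energy balance with sensible and latent terms:
latent heat released on condensation: 37.1×2260 = 83846; condensate cools 100→T: 37.1×4.18×(T − 100) = 155.08(T − 100); original water: 3264.6(T − 38.9); cup: 144.38(T − 38.9)
3564 T = 83846 + 15508 + 132608 = 231962
T ≈ 65.08 °C — below 100 °C, confirming all the steam condensed.

T_f ≈ 65.1 °C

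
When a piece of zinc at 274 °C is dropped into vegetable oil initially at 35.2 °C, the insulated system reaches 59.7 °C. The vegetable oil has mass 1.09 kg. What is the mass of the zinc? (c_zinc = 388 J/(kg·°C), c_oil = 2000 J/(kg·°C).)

|Q_zinc| = |Q_oil|:
m×388×(274 − 59.7) = 1.09×2000×(59.7 − 35.2)
83148 m = 53410  ⇒  m ≈ 0.6423 kg

m ≈ 0.642 kg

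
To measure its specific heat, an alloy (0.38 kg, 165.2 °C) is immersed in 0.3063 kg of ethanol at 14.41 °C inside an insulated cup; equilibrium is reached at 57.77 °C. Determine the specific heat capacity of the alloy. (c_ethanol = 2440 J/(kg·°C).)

Net heat exchanged in the isolated system is zero:
0.38×c×(57.77 − 165.2) + 0.3063×2440×(57.77 − 14.41) = 0
-40.82 c = -32406
c = -32406/-40.82 ≈ 793.8 J/(kg·°C)

c ≈ 794 J/(kg·°C)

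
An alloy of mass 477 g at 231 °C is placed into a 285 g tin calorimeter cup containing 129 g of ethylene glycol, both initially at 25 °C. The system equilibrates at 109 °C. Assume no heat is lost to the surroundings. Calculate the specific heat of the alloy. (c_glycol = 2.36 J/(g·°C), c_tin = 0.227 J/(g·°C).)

Energy conservation, ΣQ = 0:
477×c×(109 − 231) + 129×2.36×(109 − 25) + 285×0.227×(109 − 25) = 0
-58194 c = -31007
c = -31007/-58194 ≈ 0.5328 J/(g·°C)

c ≈ 0.533 J/(g·°C)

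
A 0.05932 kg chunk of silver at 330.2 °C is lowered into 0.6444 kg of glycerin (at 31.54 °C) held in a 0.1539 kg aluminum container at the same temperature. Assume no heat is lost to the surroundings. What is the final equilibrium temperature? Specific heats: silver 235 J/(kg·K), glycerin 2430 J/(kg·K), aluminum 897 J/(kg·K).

Conservation of energy gives ΣQ = 0:
0.05932·235·(T − 330.2) + 0.6444·2430·(T − 31.54) + 0.1539·897·(T − 31.54) = 0
1717.9 T = 58345
T = 58345 / 1717.9 = 34 °C

T_f ≈ 34.0 °C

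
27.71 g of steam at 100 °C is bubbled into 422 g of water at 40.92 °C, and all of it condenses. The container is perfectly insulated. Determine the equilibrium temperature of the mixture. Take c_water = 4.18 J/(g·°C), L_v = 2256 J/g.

T_f ≈ 77.8 °C

Net heat exchanged in the isolated system is zero:
steam→water at 100 °C releases m L_v = 27.71×2256 = 62514; condensate cools 100→T: 27.71×4.18×(T − 100) = 115.83(T − 100); water warms: 422×4.18×(T − 40.92) = 1764(T − 40.92)
1879.8 T = 62514 + 11583 + 72181 = 146278
T ≈ 77.82 °C (< 100 °C, so full condensation is consistent).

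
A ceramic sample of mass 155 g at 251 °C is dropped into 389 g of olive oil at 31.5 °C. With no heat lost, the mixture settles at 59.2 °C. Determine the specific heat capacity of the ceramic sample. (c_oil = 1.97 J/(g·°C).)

Heat gained plus heat lost sum to zero:
155×c×(59.2 − 251) + 389×1.97×(59.2 − 31.5) = 0
-29729 c = -21227
c = -21227/-29729 ≈ 0.714 J/(g·°C)

c ≈ 0.714 J/(g·°C)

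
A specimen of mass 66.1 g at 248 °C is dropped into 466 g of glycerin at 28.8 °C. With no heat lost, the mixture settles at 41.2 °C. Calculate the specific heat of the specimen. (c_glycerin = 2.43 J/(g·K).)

c ≈ 1.03 J/(g·K)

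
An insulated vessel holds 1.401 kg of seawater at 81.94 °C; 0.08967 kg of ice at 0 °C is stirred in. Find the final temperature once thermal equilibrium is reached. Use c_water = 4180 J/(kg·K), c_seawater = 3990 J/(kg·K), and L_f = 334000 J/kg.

Let T be the final temperature. ΣQ_i = 0:
latent heat to melt: 0.08967×334000 = 29950
  warm the meltwater: 374.82 T
  seawater: 5590(T − 81.94)
5964.8 T = 458044 − 29950 = 428094
T ≈ 71.77 °C (positive, so assuming full melt was valid).

T_f ≈ 71.8 °C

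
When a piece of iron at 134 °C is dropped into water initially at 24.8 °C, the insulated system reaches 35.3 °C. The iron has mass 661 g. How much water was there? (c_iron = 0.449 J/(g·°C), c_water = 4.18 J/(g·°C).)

Conservation of energy gives ΣQ = 0:
661·0.449·(35.3 − 134) + m·4.18·(35.3 − 24.8) = 0
43.89 m = 29293
m = 29293/43.89 ≈ 667.4 g

m ≈ 667 g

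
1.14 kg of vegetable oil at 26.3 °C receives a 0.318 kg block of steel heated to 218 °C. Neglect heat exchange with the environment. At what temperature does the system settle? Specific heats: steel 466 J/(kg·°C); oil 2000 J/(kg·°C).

Taking heat into each body as positive, Σ m c ΔT = 0:
0.318*466*(T − 218) + 1.14*2000*(T − 26.3) = 0
148.19(T − 218) + 2280(T − 26.3) = 0
(148.19 + 2280) T = 148.19*218 + 2280*26.3
T = 92269/2428.2 ≈ 38.00 °C

T_f ≈ 38.0 °C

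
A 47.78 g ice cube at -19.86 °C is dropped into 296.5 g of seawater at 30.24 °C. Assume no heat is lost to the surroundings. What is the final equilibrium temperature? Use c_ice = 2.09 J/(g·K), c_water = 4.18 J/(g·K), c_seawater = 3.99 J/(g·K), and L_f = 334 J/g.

Taking heat into each body as positive, Σ m c ΔT = 0:
warm ice to 0 °C: 47.78·2.09·(0 − (-19.86)) = 1983.2; latent heat to melt: 47.78·334 = 15959; warm the meltwater: 199.72 T; seawater cools: 296.5·3.99·(T − 30.24) = 1183(T − 30.24)
1382.8 T = 35775 − 17942 = 17833
T ≈ 12.90 °C — above 0 °C, consistent with complete melting.

T_f ≈ 12.9 °C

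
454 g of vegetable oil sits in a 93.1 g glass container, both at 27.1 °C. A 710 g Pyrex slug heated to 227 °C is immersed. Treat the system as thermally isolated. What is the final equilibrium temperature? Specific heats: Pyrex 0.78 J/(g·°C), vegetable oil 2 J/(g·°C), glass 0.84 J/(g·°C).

T_f ≈ 99.0 °C

Setting the total heat transfer to zero:
710×0.78×(T − 227) + 454×2×(T − 27.1) + 93.1×0.84×(T − 27.1) = 0
553.8(T − 227) + 908(T − 27.1) + 78.2(T − 27.1) = 0
(553.8 + 908 + 78.2) T = 553.8×227 + 908×27.1 + 78.2×27.1
T = 152439 / 1540 = 99 °C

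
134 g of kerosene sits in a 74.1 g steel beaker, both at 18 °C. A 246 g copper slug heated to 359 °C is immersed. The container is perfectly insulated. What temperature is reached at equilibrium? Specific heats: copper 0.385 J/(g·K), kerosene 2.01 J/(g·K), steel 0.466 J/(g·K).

With ΣQ=0 the equilibrium temperature is the m·c-weighted mean:
T_f = (94.71·359 + 269.34·18 + 34.53·18) / (94.71 + 269.34 + 34.53)
    = 39471 / 398.58 ≈ 99.03 °C

T_f ≈ 99.0 °C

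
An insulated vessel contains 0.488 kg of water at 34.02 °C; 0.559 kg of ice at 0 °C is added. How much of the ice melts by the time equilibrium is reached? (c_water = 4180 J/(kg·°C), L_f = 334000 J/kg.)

m_melted ≈ 0.208 kg

Heat available from the water dropping to 0 °C: 0.488·4180·34.02 = 69395 J.
Fully melting the ice requires m_ice L_f = 0.559·334000 = 186706 J.
69395 J < 186706 J, so only part of the ice melts and the system sits at 0 °C.
m_melt = 69395 / L_f = 0.2078 kg.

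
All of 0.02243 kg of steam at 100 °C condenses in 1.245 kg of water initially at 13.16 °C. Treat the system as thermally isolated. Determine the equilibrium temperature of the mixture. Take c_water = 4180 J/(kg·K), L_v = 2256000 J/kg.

Energy balance with sensible and latent terms:
steam→water at 100 °C releases m L_v = 0.02243·2256000 = 50602; condensate cools 100→T: 0.02243·4180·(T − 100) = 93.76(T − 100); water warms: 1.245·4180·(T − 13.16) = 5204.1(T − 13.16)
5297.9 T = 50602 + 9375.7 + 68486 = 128464
T ≈ 24.25 °C — below 100 °C, confirming all the steam condensed.

T_f ≈ 24.2 °C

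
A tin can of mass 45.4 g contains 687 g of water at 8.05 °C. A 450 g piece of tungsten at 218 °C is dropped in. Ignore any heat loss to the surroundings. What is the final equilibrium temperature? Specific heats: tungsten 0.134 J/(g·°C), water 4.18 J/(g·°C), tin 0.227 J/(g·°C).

With ΣQ=0 the equilibrium temperature is the m·c-weighted mean:
T_f = (60.3×218 + 2871.7×8.05 + 10.31×8.05) / (60.3 + 2871.7 + 10.31)
    = 36345 / 2942.3 ≈ 12.35 °C

T_f ≈ 12.4 °C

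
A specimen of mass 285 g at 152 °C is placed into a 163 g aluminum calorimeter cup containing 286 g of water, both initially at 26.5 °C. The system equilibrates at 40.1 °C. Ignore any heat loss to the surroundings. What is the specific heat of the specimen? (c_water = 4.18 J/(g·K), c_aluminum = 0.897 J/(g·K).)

c ≈ 0.572 J/(g·K)

Let T be the final temperature. ΣQ_i = 0:
285×c×(40.1 − 152) + 286×4.18×(40.1 − 26.5) + 163×0.897×(40.1 − 26.5) = 0
-31892 c = -18247
c = -18247/-31892 ≈ 0.5722 J/(g·K)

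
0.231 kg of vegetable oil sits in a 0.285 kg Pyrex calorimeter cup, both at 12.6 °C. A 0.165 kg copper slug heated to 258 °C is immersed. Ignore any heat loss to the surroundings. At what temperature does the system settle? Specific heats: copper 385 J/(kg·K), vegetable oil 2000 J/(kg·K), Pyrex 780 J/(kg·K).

T_f ≈ 33.4 °C

Setting the total heat transfer to zero:
0.165·385·(T − 258) + 0.231·2000·(T − 12.6) + 0.285·780·(T − 12.6) = 0
63.53(T − 258) + 462(T − 12.6) + 222.3(T − 12.6) = 0
747.83 T = 25012
T ≈ 33.45 °C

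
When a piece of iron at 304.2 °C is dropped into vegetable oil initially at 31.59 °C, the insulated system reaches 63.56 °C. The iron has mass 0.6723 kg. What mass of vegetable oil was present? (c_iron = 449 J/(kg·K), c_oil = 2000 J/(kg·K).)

m ≈ 1.14 kg

Setting the total heat transfer to zero:
0.6723·449·(63.56 − 304.2) + m·2000·(63.56 − 31.59) = 0
63940 m = 72640
m = 72640/63940 ≈ 1.136 kg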